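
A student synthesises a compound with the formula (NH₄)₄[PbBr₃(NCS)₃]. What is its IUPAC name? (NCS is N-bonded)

The 4 ammonium counter-ions carry a total charge of +4, so each complex ion is 4−.
Ligand charges: 3×bromo (-1 each), 3×isothiocyanato (-1 each); total -6. So Pb + (-6) = 4−, giving Pb = +2.
Ligands are named alphabetically: bromo before isothiocyanato.
The complex ion is anionic, so lead takes the -ate form plumbate(II).

ammonium tribromotriisothiocyanatoplumbate(II)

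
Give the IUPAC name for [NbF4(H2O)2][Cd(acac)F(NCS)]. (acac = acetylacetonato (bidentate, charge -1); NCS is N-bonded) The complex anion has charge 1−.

Both ions are complex: the cation is named first with the plain metal name, the anion second with the -ate form; each ion's ligands are alphabetised independently.
The complex anion is given as 1−; its ligand charges sum to -3, so Cd = +2.
A 1:1 salt means the cation carries the equal and opposite charge, 1+.
Cation: ligand charges sum to -4; for the ion to be 1+, Nb = +5.

diaquatetrafluoroniobium(V) (acetylacetonato)fluoroisothiocyanatocadmate(II)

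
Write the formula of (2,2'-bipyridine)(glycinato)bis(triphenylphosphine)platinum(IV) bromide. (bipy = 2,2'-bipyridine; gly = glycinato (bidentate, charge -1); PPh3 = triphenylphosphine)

[Pt(bipy)(gly)(PPh3)2]Br3

Ligands: 1 2,2'-bipyridine (bipy, neutral), 1 glycinato (gly, -1), 2 triphenylphosphine (PPh3, neutral). Ligand charge sum = -1.
With Pt in oxidation state +4, the complex ion is [Pt...]^3+.
Charge balance with bromide (-1) requires 1 complex ion per 3 bromide.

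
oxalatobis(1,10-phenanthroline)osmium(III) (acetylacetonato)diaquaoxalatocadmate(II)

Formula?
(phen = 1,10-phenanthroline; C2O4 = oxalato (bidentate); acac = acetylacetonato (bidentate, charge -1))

Cation [Os…]: ligand charges -2, Os(III) ⇒ ion charge 1+.
Anion [Cd…]: ligand charges -3, Cd(II) ⇒ ion charge 1−.
One 1+ cation balances one 1− anion.

[Os(C2O4)(phen)2][Cd(acac)(C2O4)(H2O)2]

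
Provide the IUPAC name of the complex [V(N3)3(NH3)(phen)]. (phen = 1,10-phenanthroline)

amminetriazido(1,10-phenanthroline)vanadium(III)

There is no counter-ion, so the complex is neutral overall.
Ligand charges: 3×azido (-1 each), 1×ammine (neutral), 1×1,10-phenanthroline (neutral); total -3. So V + (-3) = 0, giving V = +3.
Ligands are named alphabetically: ammine before azido before phenanthroline.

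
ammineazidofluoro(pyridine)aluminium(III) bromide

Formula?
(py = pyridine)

[AlF(N3)(NH3)(py)]Br

Ligands: 1 pyridine (py, neutral), 1 azido (N3, -1), 1 fluoro (F, -1), 1 ammine (NH3, neutral). Ligand charge sum = -2.
Charge balance with bromide (-1) requires 1 complex ion per 1 bromide.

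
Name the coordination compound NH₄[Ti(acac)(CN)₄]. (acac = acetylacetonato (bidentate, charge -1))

ammonium (acetylacetonato)tetracyanotitanate(IV)

The 1 ammonium counter-ion carries a total charge of +1, so each complex ion is 1−.
Ligand charges: 4×cyano (-1 each), 1×acetylacetonato (-1 each); total -5. So Ti + (-5) = 1−, giving Ti = +4.
Ligands are named alphabetically: acetylacetonato before cyano.
The complex ion is anionic, so titanium takes the -ate form titanate(IV).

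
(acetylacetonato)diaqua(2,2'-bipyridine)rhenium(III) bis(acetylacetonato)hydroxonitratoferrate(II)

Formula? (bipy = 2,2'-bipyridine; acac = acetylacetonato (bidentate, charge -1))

Cation [Re…]: ligand charges -1, Re(III) ⇒ ion charge 2+.
Anion [Fe…]: ligand charges -4, Fe(II) ⇒ ion charge 2−.

[Re(acac)(bipy)(H2O)2][Fe(acac)2(NO3)(OH)]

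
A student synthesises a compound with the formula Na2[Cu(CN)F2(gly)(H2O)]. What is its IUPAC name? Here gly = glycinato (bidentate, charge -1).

sodium aquacyanodifluoro(glycinato)cuprate(II)

The 2 sodium counter-ions carry a total charge of +2, so each complex ion is 2−.
Ligand charges: 1×cyano (-1 each), 2×fluoro (-1 each), 1×aqua (neutral), 1×glycinato (-1 each); total -4. So Cu + (-4) = 2−, giving Cu = +2.
The complex ion is anionic, so copper takes the -ate form cuprate(II).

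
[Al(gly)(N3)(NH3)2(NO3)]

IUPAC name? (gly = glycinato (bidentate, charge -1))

There is no counter-ion, so the complex is neutral overall.
Ligand charges: 1×nitrato (-1 each), 1×glycinato (-1 each), 2×ammine (neutral), 1×azido (-1 each); total -3. So Al + (-3) = 0, giving Al = +3.
Ligands are named alphabetically: ammine before azido before glycinato before nitrato.

diammineazido(glycinato)nitratoaluminium(III)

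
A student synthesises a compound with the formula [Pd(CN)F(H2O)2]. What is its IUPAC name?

There is no counter-ion, so the complex is neutral overall.
Ligand charges: 1×fluoro (-1 each), 2×aqua (neutral), 1×cyano (-1 each); total -2. So Pd + (-2) = 0, giving Pd = +2.
Ligands are named alphabetically: aqua before cyano before fluoro.

diaquacyanofluoropalladium(II)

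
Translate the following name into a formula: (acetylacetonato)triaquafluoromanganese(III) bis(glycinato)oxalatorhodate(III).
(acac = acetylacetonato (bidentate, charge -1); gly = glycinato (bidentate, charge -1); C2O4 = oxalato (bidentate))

[Mn(acac)F(H2O)3][Rh(C2O4)(gly)2]

Cation [Mn…]: ligand charges -2, Mn(III) ⇒ ion charge 1+.
Anion [Rh…]: ligand charges -4, Rh(III) ⇒ ion charge 1−.
One 1+ cation balances one 1− anion.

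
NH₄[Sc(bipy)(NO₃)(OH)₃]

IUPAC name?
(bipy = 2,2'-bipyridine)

The 1 ammonium counter-ion carries a total charge of +1, so each complex ion is 1−.
Ligand charges: 1×2,2'-bipyridine (neutral), 1×nitrato (-1 each), 3×hydroxo (-1 each); total -4. So Sc + (-4) = 1−, giving Sc = +3.
Ligands are named alphabetically: bipyridine before hydroxo before nitrato.
The complex ion is anionic, so scandium takes the -ate form scandate(III).

ammonium (2,2'-bipyridine)trihydroxonitratoscandate(III)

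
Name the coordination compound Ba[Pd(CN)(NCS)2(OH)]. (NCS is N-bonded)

The 1 barium counter-ion carries a total charge of +2, so each complex ion is 2−.
Ligand charges: 1×cyano (-1 each), 2×isothiocyanato (-1 each), 1×hydroxo (-1 each); total -4. So Pd + (-4) = 2−, giving Pd = +2.
Ligands are named alphabetically: cyano before hydroxo before isothiocyanato.
The complex ion is anionic, so palladium takes the -ate form palladate(II).

barium cyanohydroxodiisothiocyanatopalladate(II)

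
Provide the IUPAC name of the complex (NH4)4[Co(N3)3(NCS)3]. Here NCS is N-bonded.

ammonium triazidotriisothiocyanatocobaltate(II)

The 4 ammonium counter-ions carry a total charge of +4, so each complex ion is 4−.
Ligand charges: 3×isothiocyanato (-1 each), 3×azido (-1 each); total -6. So Co + (-6) = 4−, giving Co = +2.
Ligands are named alphabetically: azido before isothiocyanato.
The complex ion is anionic, so cobalt takes the -ate form cobaltate(II).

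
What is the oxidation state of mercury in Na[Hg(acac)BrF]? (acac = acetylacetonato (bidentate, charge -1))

1 sodium outside the brackets (+1 each) → the complex ion is 1−.
Ligand charges: 1×Br = -1; 1×F = -1; 1×acac = -1; sum -3.
Hg + (-3) = 1− ⇒ Hg is +2.

+2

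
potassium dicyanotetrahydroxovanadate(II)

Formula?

Ligands: 2 cyano (CN, -1), 4 hydroxo (OH, -1). Ligand charge sum = -6.
With V in oxidation state +2, the complex ion is [V...]^4−.
Charge balance with potassium (+1) requires 1 complex ion per 4 potassium.

K4[V(CN)2(OH)4]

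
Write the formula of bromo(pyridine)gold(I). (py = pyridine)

Ligands: 1 pyridine (py, neutral), 1 bromo (Br, -1). Ligand charge sum = -1.
With Au in oxidation state +1, the complex ion is [Au...].

[AuBr(py)]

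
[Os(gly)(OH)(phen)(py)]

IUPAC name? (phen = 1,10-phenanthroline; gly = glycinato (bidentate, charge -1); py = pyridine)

(glycinato)hydroxo(1,10-phenanthroline)(pyridine)osmium(II)

There is no counter-ion, so the complex is neutral overall.
Ligand charges: 1×1,10-phenanthroline (neutral), 1×glycinato (-1 each), 1×hydroxo (-1 each), 1×pyridine (neutral); total -2. So Os + (-2) = 0, giving Os = +2.
Ligands are named alphabetically: glycinato before hydroxo before phenanthroline before pyridine.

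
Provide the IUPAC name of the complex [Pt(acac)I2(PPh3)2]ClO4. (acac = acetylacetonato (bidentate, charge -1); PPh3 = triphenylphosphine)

The 1 perchlorate counter-ion carries a total charge of -1, so each complex ion is 1+.
Ligand charges: 1×acetylacetonato (-1 each), 2×triphenylphosphine (neutral), 2×iodo (-1 each); total -3. So Pt + (-3) = 1+, giving Pt = +4.
Ligands are named alphabetically: acetylacetonato before iodo before triphenylphosphine.

(acetylacetonato)diiodobis(triphenylphosphine)platinum(IV) perchlorate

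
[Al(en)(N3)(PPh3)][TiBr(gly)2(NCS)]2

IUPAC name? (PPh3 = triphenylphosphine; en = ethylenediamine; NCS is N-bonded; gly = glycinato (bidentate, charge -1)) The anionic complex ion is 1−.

azido(ethylenediamine)(triphenylphosphine)aluminium(III) bromobis(glycinato)isothiocyanatotitanate(III)

The complex anion is given as 1−; its ligand charges sum to -4, so Ti = +3.
With 2 anions per cation, the cation must be 2×1 = 2+.
Cation: ligand charges sum to -1; for the ion to be 2+, Al = +3.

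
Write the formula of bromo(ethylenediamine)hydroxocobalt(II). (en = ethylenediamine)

Ligands: 1 ethylenediamine (en, neutral), 1 hydroxo (OH, -1), 1 bromo (Br, -1). Ligand charge sum = -2.
With Co in oxidation state +2, the complex ion is [Co...].

[CoBr(en)(OH)]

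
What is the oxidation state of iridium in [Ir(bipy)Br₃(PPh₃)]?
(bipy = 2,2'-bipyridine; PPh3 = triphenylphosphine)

+3

No counter-ion: the bracketed complex is neutral.
Ligand charges: 1×bipy neutral; 3×Br = -3; 1×PPh3 neutral; sum -3.
Ir + (-3) = 0 ⇒ Ir is +3.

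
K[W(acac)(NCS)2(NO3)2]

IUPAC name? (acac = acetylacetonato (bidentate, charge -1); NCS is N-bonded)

potassium (acetylacetonato)diisothiocyanatodinitratotungstate(IV)

The 1 potassium counter-ion carries a total charge of +1, so each complex ion is 1−.
Ligand charges: 1×acetylacetonato (-1 each), 2×isothiocyanato (-1 each), 2×nitrato (-1 each); total -5. So W + (-5) = 1−, giving W = +4.
Ligands are named alphabetically: acetylacetonato before isothiocyanato before nitrato.
The complex ion is anionic, so tungsten takes the -ate form tungstate(IV).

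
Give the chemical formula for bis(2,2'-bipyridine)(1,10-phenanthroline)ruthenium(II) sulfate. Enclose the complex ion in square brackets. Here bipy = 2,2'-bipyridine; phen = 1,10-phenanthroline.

Ligands: 2 2,2'-bipyridine (bipy, neutral), 1 1,10-phenanthroline (phen, neutral). Ligand charge sum = 0.
Charge balance with sulfate (-2) requires 1 complex ion per 1 sulfate.

[Ru(bipy)2(phen)]SO4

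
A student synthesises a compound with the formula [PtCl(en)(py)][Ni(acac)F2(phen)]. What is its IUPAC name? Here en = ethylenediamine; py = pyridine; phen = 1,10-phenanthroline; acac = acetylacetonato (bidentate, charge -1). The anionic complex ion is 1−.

chloro(ethylenediamine)(pyridine)platinum(II) (acetylacetonato)difluoro(1,10-phenanthroline)nickelate(II)

Both ions are complex: the cation is named first with the plain metal name, the anion second with the -ate form; each ion's ligands are alphabetised independently.
The complex anion is given as 1−; its ligand charges sum to -3, so Ni = +2.
A 1:1 salt means the cation carries the equal and opposite charge, 1+.
Cation: ligand charges sum to -1; for the ion to be 1+, Pt = +2.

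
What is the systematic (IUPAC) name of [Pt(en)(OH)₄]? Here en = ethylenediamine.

(ethylenediamine)tetrahydroxoplatinum(IV)

There is no counter-ion, so the complex is neutral overall.
Ligand charges: 1×ethylenediamine (neutral), 4×hydroxo (-1 each); total -4. So Pt + (-4) = 0, giving Pt = +4.
Ligands are named alphabetically: ethylenediamine before hydroxo.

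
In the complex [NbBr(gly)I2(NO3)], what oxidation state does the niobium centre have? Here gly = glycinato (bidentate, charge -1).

+5

No counter-ion: the bracketed complex is neutral.
Ligand charges: 2×I = -2; 1×NO3 = -1; 1×Br = -1; 1×gly = -1; sum -5.
Nb + (-5) = 0 ⇒ Nb is +5.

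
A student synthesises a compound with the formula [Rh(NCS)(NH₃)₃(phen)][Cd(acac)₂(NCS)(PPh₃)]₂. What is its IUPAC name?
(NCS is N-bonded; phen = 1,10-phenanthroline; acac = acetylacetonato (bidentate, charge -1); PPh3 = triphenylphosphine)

Both ions are complex: the cation is named first with the plain metal name, the anion second with the -ate form; each ion's ligands are alphabetised independently.
Cadmium is always +2 in its complexes; the anion's ligand charges sum to -3, so the complex anion is 1−.
With 2 anions per cation, the cation must be 2×1 = 2+.
Cation: ligand charges sum to -1; for the ion to be 2+, Rh = +3.

triammineisothiocyanato(1,10-phenanthroline)rhodium(III) bis(acetylacetonato)isothiocyanato(triphenylphosphine)cadmate(II)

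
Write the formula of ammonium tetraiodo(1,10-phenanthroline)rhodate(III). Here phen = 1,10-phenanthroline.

Ligands: 4 iodo (I, -1), 1 1,10-phenanthroline (phen, neutral). Ligand charge sum = -4.
Charge balance with ammonium (+1) requires 1 complex ion per 1 ammonium.

NH4[RhI4(phen)]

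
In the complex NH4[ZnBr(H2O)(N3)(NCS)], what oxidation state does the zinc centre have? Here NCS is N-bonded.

+2

1 ammonium outside the brackets (+1 each) → the complex ion is 1−.
Ligand charges: 1×N3 = -1; 1×H2O neutral; 1×Br = -1; 1×NCS = -1; sum -3.
Zn + (-3) = 1− ⇒ Zn is +2.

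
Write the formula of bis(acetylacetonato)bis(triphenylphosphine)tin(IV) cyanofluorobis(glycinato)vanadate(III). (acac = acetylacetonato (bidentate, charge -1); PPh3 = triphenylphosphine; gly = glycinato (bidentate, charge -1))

[Sn(acac)2(PPh3)2][V(CN)F(gly)2]2

Cation [Sn…]: ligand charges -2, Sn(IV) ⇒ ion charge 2+.
Anion [V…]: ligand charges -4, V(III) ⇒ ion charge 1−.
One 2+ cation requires 2 of the 1− anion.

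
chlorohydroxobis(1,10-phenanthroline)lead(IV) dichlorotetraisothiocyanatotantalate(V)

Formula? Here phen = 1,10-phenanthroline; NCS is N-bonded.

[PbCl(OH)(phen)2][TaCl2(NCS)4]2

Cation [Pb…]: ligand charges -2, Pb(IV) ⇒ ion charge 2+.
Anion [Ta…]: ligand charges -6, Ta(V) ⇒ ion charge 1−.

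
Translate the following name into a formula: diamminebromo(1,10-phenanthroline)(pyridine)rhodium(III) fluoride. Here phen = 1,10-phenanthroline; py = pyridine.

Ligands: 2 ammine (NH3, neutral), 1 1,10-phenanthroline (phen, neutral), 1 bromo (Br, -1), 1 pyridine (py, neutral). Ligand charge sum = -1.
With Rh in oxidation state +3, the complex ion is [Rh...]^2+.
Charge balance with fluoride (-1) requires 1 complex ion per 2 fluoride.

[RhBr(NH3)2(phen)(py)]F2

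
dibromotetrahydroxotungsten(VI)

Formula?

[WBr2(OH)4]

Ligands: 2 bromo (Br, -1), 4 hydroxo (OH, -1). Ligand charge sum = -6.
With W in oxidation state +6, the complex ion is [W...].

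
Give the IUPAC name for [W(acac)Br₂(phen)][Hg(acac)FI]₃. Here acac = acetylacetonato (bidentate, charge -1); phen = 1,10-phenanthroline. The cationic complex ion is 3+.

(acetylacetonato)dibromo(1,10-phenanthroline)tungsten(VI) (acetylacetonato)fluoroiodomercurate(II)

Both ions are complex: the cation is named first with the plain metal name, the anion second with the -ate form; each ion's ligands are alphabetised independently.
The complex cation is given as 3+; its ligand charges sum to -3, so W = +6.
With 3 anions per cation, each anion must be 3/3 = 1−.
Anion: ligand charges sum to -3; for the ion to be 1−, Hg = +2.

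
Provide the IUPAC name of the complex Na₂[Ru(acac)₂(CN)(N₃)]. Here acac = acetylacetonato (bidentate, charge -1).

The 2 sodium counter-ions carry a total charge of +2, so each complex ion is 2−.
Ligand charges: 2×acetylacetonato (-1 each), 1×cyano (-1 each), 1×azido (-1 each); total -4. So Ru + (-4) = 2−, giving Ru = +2.
Ligands are named alphabetically: acetylacetonato before azido before cyano.
The complex ion is anionic, so ruthenium takes the -ate form ruthenate(II).

sodium bis(acetylacetonato)azidocyanoruthenate(II)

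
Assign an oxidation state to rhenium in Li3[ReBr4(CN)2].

+3

3 lithium outside the brackets (+1 each) → the complex ion is 3−.
Ligand charges: 4×Br = -4; 2×CN = -2; sum -6.
Re + (-6) = 3− ⇒ Re is +3.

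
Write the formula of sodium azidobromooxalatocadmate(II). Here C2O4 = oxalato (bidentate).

Na2[CdBr(C2O4)(N3)]

Ligands: 1 azido (N3, -1), 1 oxalato (C2O4, -2), 1 bromo (Br, -1). Ligand charge sum = -4.
Charge balance with sodium (+1) requires 1 complex ion per 2 sodium.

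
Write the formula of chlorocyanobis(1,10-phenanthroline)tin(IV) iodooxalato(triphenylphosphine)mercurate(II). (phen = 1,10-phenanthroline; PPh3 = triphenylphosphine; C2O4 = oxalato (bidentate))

[SnCl(CN)(phen)2][Hg(C2O4)I(PPh3)]2

Cation [Sn…]: ligand charges -2, Sn(IV) ⇒ ion charge 2+.
Anion [Hg…]: ligand charges -3, Hg(II) ⇒ ion charge 1−.
One 2+ cation requires 2 of the 1− anion.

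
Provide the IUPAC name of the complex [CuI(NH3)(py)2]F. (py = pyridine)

The 1 fluoride counter-ion carries a total charge of -1, so each complex ion is 1+.
Ligand charges: 1×iodo (-1 each), 1×ammine (neutral), 2×pyridine (neutral); total -1. So Cu + (-1) = 1+, giving Cu = +2.
Ligands are named alphabetically: ammine before iodo before pyridine.

ammineiodobis(pyridine)copper(II) fluoride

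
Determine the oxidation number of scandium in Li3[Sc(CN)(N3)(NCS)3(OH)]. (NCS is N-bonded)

+3

3 lithium outside the brackets (+1 each) → the complex ion is 3−.
Ligand charges: 1×OH = -1; 3×NCS = -3; 1×CN = -1; 1×N3 = -1; sum -6.
Sc + (-6) = 3− ⇒ Sc is +3.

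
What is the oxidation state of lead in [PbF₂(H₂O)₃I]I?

+4

1 iodide outside the brackets (-1 each) → the complex ion is 1+.
Ligand charges: 1×I = -1; 3×H2O neutral; 2×F = -2; sum -3.
Pb + (-3) = 1+ ⇒ Pb is +4.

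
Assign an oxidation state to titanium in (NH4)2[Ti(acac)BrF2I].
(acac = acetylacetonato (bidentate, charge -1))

+3

2 ammonium outside the brackets (+1 each) → the complex ion is 2−.
Ligand charges: 1×acac = -1; 1×I = -1; 1×Br = -1; 2×F = -2; sum -5.
Ti + (-5) = 2− ⇒ Ti is +3.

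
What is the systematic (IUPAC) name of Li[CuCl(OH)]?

lithium chlorohydroxocuprate(I)

The 1 lithium counter-ion carries a total charge of +1, so each complex ion is 1−.
Ligand charges: 1×hydroxo (-1 each), 1×chloro (-1 each); total -2. So Cu + (-2) = 1−, giving Cu = +1.
Ligands are named alphabetically: chloro before hydroxo.
The complex ion is anionic, so copper takes the -ate form cuprate(I).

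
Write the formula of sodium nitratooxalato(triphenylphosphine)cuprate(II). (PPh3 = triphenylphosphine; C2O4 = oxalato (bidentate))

Na[Cu(C2O4)(NO3)(PPh3)]

Ligands: 1 nitrato (NO3, -1), 1 triphenylphosphine (PPh3, neutral), 1 oxalato (C2O4, -2). Ligand charge sum = -3.
With Cu in oxidation state +2, the complex ion is [Cu...]^1−.
Charge balance with sodium (+1) requires 1 complex ion per 1 sodium.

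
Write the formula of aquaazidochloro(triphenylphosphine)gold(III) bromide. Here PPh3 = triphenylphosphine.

Ligands: 1 triphenylphosphine (PPh3, neutral), 1 aqua (H2O, neutral), 1 chloro (Cl, -1), 1 azido (N3, -1). Ligand charge sum = -2.
Charge balance with bromide (-1) requires 1 complex ion per 1 bromide.

[AuCl(H2O)(N3)(PPh3)]Br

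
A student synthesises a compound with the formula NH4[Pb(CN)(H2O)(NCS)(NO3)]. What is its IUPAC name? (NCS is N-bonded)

The 1 ammonium counter-ion carries a total charge of +1, so each complex ion is 1−.
Ligand charges: 1×cyano (-1 each), 1×nitrato (-1 each), 1×isothiocyanato (-1 each), 1×aqua (neutral); total -3. So Pb + (-3) = 1−, giving Pb = +2.
The complex ion is anionic, so lead takes the -ate form plumbate(II).

ammonium aquacyanoisothiocyanatonitratoplumbate(II)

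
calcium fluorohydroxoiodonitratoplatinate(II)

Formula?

Ca[PtFI(NO3)(OH)]

Ligands: 1 hydroxo (OH, -1), 1 nitrato (NO3, -1), 1 fluoro (F, -1), 1 iodo (I, -1). Ligand charge sum = -4.
With Pt in oxidation state +2, the complex ion is [Pt...]^2−.
Charge balance with calcium (+2) requires 1 complex ion per 1 calcium.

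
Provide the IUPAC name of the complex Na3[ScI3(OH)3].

sodium trihydroxotriiodoscandate(III)

The 3 sodium counter-ions carry a total charge of +3, so each complex ion is 3−.
Ligand charges: 3×iodo (-1 each), 3×hydroxo (-1 each); total -6. So Sc + (-6) = 3−, giving Sc = +3.
Ligands are named alphabetically: hydroxo before iodo.
The complex ion is anionic, so scandium takes the -ate form scandate(III).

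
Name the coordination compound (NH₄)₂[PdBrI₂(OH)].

ammonium bromohydroxodiiodopalladate(II)

The 2 ammonium counter-ions carry a total charge of +2, so each complex ion is 2−.
Ligand charges: 1×bromo (-1 each), 2×iodo (-1 each), 1×hydroxo (-1 each); total -4. So Pd + (-4) = 2−, giving Pd = +2.
Ligands are named alphabetically: bromo before hydroxo before iodo.
The complex ion is anionic, so palladium takes the -ate form palladate(II).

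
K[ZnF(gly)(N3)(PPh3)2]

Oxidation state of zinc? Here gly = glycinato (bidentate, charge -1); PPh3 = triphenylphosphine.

1 potassium outside the brackets (+1 each) → the complex ion is 1−.
Ligand charges: 1×gly = -1; 1×N3 = -1; 2×PPh3 neutral; 1×F = -1; sum -3.
Zn + (-3) = 1− ⇒ Zn is +2.

+2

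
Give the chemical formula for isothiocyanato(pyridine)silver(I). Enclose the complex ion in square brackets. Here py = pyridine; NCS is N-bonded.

[Ag(NCS)(py)]

Ligands: 1 pyridine (py, neutral), 1 isothiocyanato (NCS, -1). Ligand charge sum = -1.
With Ag in oxidation state +1, the complex ion is [Ag...].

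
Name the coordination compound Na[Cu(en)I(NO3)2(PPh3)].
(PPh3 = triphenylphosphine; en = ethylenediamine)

The 1 sodium counter-ion carries a total charge of +1, so each complex ion is 1−.
Ligand charges: 2×nitrato (-1 each), 1×triphenylphosphine (neutral), 1×ethylenediamine (neutral), 1×iodo (-1 each); total -3. So Cu + (-3) = 1−, giving Cu = +2.
Ligands are named alphabetically: ethylenediamine before iodo before nitrato before triphenylphosphine.
The complex ion is anionic, so copper takes the -ate form cuprate(II).

sodium (ethylenediamine)iododinitrato(triphenylphosphine)cuprate(II)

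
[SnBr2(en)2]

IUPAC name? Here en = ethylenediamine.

dibromobis(ethylenediamine)tin(II)

There is no counter-ion, so the complex is neutral overall.
Ligand charges: 2×bromo (-1 each), 2×ethylenediamine (neutral); total -2. So Sn + (-2) = 0, giving Sn = +2.
Ligands are named alphabetically: bromo before ethylenediamine.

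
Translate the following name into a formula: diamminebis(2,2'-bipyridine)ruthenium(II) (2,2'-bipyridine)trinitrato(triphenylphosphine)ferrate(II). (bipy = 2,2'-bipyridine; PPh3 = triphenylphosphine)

Cation [Ru…]: ligand charges 0, Ru(II) ⇒ ion charge 2+.
Anion [Fe…]: ligand charges -3, Fe(II) ⇒ ion charge 1−.

[Ru(bipy)2(NH3)2][Fe(bipy)(NO3)3(PPh3)]2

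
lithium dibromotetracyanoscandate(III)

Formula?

Li3[ScBr2(CN)4]

Ligands: 2 bromo (Br, -1), 4 cyano (CN, -1). Ligand charge sum = -6.
With Sc in oxidation state +3, the complex ion is [Sc...]^3−.
Charge balance with lithium (+1) requires 1 complex ion per 3 lithium.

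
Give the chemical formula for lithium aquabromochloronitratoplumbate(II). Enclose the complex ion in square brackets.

Li[PbBrCl(H2O)(NO3)]

Ligands: 1 nitrato (NO3, -1), 1 aqua (H2O, neutral), 1 chloro (Cl, -1), 1 bromo (Br, -1). Ligand charge sum = -3.
With Pb in oxidation state +2, the complex ion is [Pb...]^1−.
Charge balance with lithium (+1) requires 1 complex ion per 1 lithium.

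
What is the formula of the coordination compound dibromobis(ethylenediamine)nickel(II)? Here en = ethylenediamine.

Ligands: 2 ethylenediamine (en, neutral), 2 bromo (Br, -1). Ligand charge sum = -2.
With Ni in oxidation state +2, the complex ion is [Ni...].

[NiBr2(en)2]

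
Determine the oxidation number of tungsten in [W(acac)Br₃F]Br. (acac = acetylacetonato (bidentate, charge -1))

+6

1 bromide outside the brackets (-1 each) → the complex ion is 1+.
Ligand charges: 1×F = -1; 1×acac = -1; 3×Br = -3; sum -5.
W + (-5) = 1+ ⇒ W is +6.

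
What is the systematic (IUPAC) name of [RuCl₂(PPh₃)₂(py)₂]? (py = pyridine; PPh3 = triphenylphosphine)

There is no counter-ion, so the complex is neutral overall.
Ligand charges: 2×pyridine (neutral), 2×chloro (-1 each), 2×triphenylphosphine (neutral); total -2. So Ru + (-2) = 0, giving Ru = +2.
Ligands are named alphabetically: chloro before pyridine before triphenylphosphine.

dichlorobis(pyridine)bis(triphenylphosphine)ruthenium(II)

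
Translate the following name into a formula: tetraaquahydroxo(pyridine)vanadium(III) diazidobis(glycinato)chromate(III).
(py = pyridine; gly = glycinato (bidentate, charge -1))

Cation [V…]: ligand charges -1, V(III) ⇒ ion charge 2+.
Anion [Cr…]: ligand charges -4, Cr(III) ⇒ ion charge 1−.
One 2+ cation requires 2 of the 1− anion.

[V(H2O)4(OH)(py)][Cr(gly)2(N3)2]2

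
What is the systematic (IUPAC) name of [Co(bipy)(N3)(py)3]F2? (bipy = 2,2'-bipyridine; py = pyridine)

azido(2,2'-bipyridine)tris(pyridine)cobalt(III) fluoride

The 2 fluoride counter-ions carry a total charge of -2, so each complex ion is 2+.
Ligand charges: 1×azido (-1 each), 1×2,2'-bipyridine (neutral), 3×pyridine (neutral); total -1. So Co + (-1) = 2+, giving Co = +3.
Ligands are named alphabetically: azido before bipyridine before pyridine.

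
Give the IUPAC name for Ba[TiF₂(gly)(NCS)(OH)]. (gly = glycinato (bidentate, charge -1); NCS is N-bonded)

barium difluoro(glycinato)hydroxoisothiocyanatotitanate(III)

The 1 barium counter-ion carries a total charge of +2, so each complex ion is 2−.
Ligand charges: 1×hydroxo (-1 each), 1×glycinato (-1 each), 2×fluoro (-1 each), 1×isothiocyanato (-1 each); total -5. So Ti + (-5) = 2−, giving Ti = +3.
Ligands are named alphabetically: fluoro before glycinato before hydroxo before isothiocyanato.
The complex ion is anionic, so titanium takes the -ate form titanate(III).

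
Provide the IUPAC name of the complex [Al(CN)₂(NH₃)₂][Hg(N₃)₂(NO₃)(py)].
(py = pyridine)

Aluminium is always +3 in its complexes; the cation's ligand charges sum to -2, so the complex cation is 1+.
A 1:1 salt means the anion carries the equal and opposite charge, 1−.
Anion: ligand charges sum to -3; for the ion to be 1−, Hg = +2.

diamminedicyanoaluminium(III) diazidonitrato(pyridine)mercurate(II)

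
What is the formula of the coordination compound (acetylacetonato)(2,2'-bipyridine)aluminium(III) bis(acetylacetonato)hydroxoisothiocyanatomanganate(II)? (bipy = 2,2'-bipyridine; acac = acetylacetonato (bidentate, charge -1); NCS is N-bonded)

[Al(acac)(bipy)][Mn(acac)2(NCS)(OH)]

Cation [Al…]: ligand charges -1, Al(III) ⇒ ion charge 2+.
Anion [Mn…]: ligand charges -4, Mn(II) ⇒ ion charge 2−.
One 2+ cation balances one 2− anion.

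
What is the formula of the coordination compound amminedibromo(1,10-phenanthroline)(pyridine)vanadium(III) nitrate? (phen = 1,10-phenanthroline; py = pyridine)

[VBr2(NH3)(phen)(py)]NO3

Ligands: 2 bromo (Br, -1), 1 1,10-phenanthroline (phen, neutral), 1 ammine (NH3, neutral), 1 pyridine (py, neutral). Ligand charge sum = -2.
With V in oxidation state +3, the complex ion is [V...]^1+.
Charge balance with nitrate (-1) requires 1 complex ion per 1 nitrate.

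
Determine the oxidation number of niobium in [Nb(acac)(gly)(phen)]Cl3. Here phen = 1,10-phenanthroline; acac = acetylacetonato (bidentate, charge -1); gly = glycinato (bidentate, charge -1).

+5

3 chloride outside the brackets (-1 each) → the complex ion is 3+.
Ligand charges: 1×phen neutral; 1×acac = -1; 1×gly = -1; sum -2.
Nb + (-2) = 3+ ⇒ Nb is +5.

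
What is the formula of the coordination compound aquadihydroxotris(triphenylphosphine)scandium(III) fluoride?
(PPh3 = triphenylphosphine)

[Sc(H2O)(OH)2(PPh3)3]F

Ligands: 1 aqua (H2O, neutral), 2 hydroxo (OH, -1), 3 triphenylphosphine (PPh3, neutral). Ligand charge sum = -2.
With Sc in oxidation state +3, the complex ion is [Sc...]^1+.
Charge balance with fluoride (-1) requires 1 complex ion per 1 fluoride.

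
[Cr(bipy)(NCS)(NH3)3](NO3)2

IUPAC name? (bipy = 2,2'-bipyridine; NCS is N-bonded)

triammine(2,2'-bipyridine)isothiocyanatochromium(III) nitrate

The 2 nitrate counter-ions carry a total charge of -2, so each complex ion is 2+.
Ligand charges: 1×2,2'-bipyridine (neutral), 3×ammine (neutral), 1×isothiocyanato (-1 each); total -1. So Cr + (-1) = 2+, giving Cr = +3.
Ligands are named alphabetically: ammine before bipyridine before isothiocyanato.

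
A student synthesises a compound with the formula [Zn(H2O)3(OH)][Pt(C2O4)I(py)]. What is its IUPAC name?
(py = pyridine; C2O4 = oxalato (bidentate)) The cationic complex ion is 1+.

Both ions are complex: the cation is named first with the plain metal name, the anion second with the -ate form; each ion's ligands are alphabetised independently.
The complex cation is given as 1+; its ligand charges sum to -1, so Zn = +2.
A 1:1 salt means the anion carries the equal and opposite charge, 1−.
Anion: ligand charges sum to -3; for the ion to be 1−, Pt = +2.

triaquahydroxozinc(II) iodooxalato(pyridine)platinate(II)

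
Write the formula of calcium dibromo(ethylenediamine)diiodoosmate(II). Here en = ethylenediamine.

Ca[OsBr2(en)I2]

Ligands: 1 ethylenediamine (en, neutral), 2 bromo (Br, -1), 2 iodo (I, -1). Ligand charge sum = -4.
Charge balance with calcium (+2) requires 1 complex ion per 1 calcium.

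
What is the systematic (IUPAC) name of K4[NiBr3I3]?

potassium tribromotriiodonickelate(II)

The 4 potassium counter-ions carry a total charge of +4, so each complex ion is 4−.
Ligand charges: 3×iodo (-1 each), 3×bromo (-1 each); total -6. So Ni + (-6) = 4−, giving Ni = +2.
Ligands are named alphabetically: bromo before iodo.
The complex ion is anionic, so nickel takes the -ate form nickelate(II).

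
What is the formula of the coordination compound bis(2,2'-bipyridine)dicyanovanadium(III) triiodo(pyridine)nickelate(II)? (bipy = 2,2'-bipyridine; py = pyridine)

Cation [V…]: ligand charges -2, V(III) ⇒ ion charge 1+.
Anion [Ni…]: ligand charges -3, Ni(II) ⇒ ion charge 1−.
One 1+ cation balances one 1− anion.

[V(bipy)2(CN)2][NiI3(py)]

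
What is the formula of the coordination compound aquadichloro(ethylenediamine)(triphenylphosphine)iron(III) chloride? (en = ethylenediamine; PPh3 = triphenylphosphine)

[FeCl2(en)(H2O)(PPh3)]Cl

Ligands: 1 ethylenediamine (en, neutral), 1 aqua (H2O, neutral), 1 triphenylphosphine (PPh3, neutral), 2 chloro (Cl, -1). Ligand charge sum = -2.
With Fe in oxidation state +3, the complex ion is [Fe...]^1+.
Charge balance with chloride (-1) requires 1 complex ion per 1 chloride.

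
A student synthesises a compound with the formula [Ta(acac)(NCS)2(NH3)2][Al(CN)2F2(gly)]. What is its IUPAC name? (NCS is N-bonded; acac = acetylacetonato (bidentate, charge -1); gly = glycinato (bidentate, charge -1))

(acetylacetonato)diamminediisothiocyanatotantalum(V) dicyanodifluoro(glycinato)aluminate(III)

Both ions are complex: the cation is named first with the plain metal name, the anion second with the -ate form; each ion's ligands are alphabetised independently.
Aluminium is always +3 in its complexes; the anion's ligand charges sum to -5, so the complex anion is 2−.
A 1:1 salt means the cation carries the equal and opposite charge, 2+.
Cation: ligand charges sum to -3; for the ion to be 2+, Ta = +5.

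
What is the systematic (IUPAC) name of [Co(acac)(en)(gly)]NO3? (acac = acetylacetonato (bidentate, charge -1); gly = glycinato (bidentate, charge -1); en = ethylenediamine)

(acetylacetonato)(ethylenediamine)(glycinato)cobalt(III) nitrate

The 1 nitrate counter-ion carries a total charge of -1, so each complex ion is 1+.
Ligand charges: 1×acetylacetonato (-1 each), 1×glycinato (-1 each), 1×ethylenediamine (neutral); total -2. So Co + (-2) = 1+, giving Co = +3.
Ligands are named alphabetically: acetylacetonato before ethylenediamine before glycinato.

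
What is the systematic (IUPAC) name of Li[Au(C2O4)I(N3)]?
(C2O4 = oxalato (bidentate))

lithium azidoiodooxalatoaurate(III)

The 1 lithium counter-ion carries a total charge of +1, so each complex ion is 1−.
Ligand charges: 1×iodo (-1 each), 1×azido (-1 each), 1×oxalato (-2 each); total -4. So Au + (-4) = 1−, giving Au = +3.
Ligands are named alphabetically: azido before iodo before oxalato.
The complex ion is anionic, so gold takes the -ate form aurate(III).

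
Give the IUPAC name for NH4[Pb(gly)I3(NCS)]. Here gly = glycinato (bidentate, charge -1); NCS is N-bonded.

The 1 ammonium counter-ion carries a total charge of +1, so each complex ion is 1−.
Ligand charges: 1×glycinato (-1 each), 3×iodo (-1 each), 1×isothiocyanato (-1 each); total -5. So Pb + (-5) = 1−, giving Pb = +4.
The complex ion is anionic, so lead takes the -ate form plumbate(IV).

ammonium (glycinato)triiodoisothiocyanatoplumbate(IV)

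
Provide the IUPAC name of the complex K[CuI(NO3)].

potassium iodonitratocuprate(I)

The 1 potassium counter-ion carries a total charge of +1, so each complex ion is 1−.
Ligand charges: 1×nitrato (-1 each), 1×iodo (-1 each); total -2. So Cu + (-2) = 1−, giving Cu = +1.
The complex ion is anionic, so copper takes the -ate form cuprate(I).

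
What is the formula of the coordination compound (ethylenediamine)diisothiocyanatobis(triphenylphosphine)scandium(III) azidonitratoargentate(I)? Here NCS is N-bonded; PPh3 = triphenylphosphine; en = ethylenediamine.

Cation [Sc…]: ligand charges -2, Sc(III) ⇒ ion charge 1+.
Anion [Ag…]: ligand charges -2, Ag(I) ⇒ ion charge 1−.
One 1+ cation balances one 1− anion.

[Sc(en)(NCS)2(PPh3)2][Ag(N3)(NO3)]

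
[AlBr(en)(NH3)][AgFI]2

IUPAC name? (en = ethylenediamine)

Aluminium is always +3 in its complexes; the cation's ligand charges sum to -1, so the complex cation is 2+.
With 2 anions per cation, each anion must be 2/2 = 1−.
Anion: ligand charges sum to -2; for the ion to be 1−, Ag = +1.

amminebromo(ethylenediamine)aluminium(III) fluoroiodoargentate(I)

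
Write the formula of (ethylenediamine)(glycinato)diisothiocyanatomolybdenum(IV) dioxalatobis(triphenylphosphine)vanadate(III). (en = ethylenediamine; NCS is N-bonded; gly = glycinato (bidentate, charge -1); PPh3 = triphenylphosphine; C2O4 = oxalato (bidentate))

[Mo(en)(gly)(NCS)2][V(C2O4)2(PPh3)2]

Cation [Mo…]: ligand charges -3, Mo(IV) ⇒ ion charge 1+.
Anion [V…]: ligand charges -4, V(III) ⇒ ion charge 1−.
One 1+ cation balances one 1− anion.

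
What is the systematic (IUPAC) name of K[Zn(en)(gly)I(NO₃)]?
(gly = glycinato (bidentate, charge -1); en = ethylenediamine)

potassium (ethylenediamine)(glycinato)iodonitratozincate(II)

The 1 potassium counter-ion carries a total charge of +1, so each complex ion is 1−.
Ligand charges: 1×glycinato (-1 each), 1×iodo (-1 each), 1×nitrato (-1 each), 1×ethylenediamine (neutral); total -3. So Zn + (-3) = 1−, giving Zn = +2.
Ligands are named alphabetically: ethylenediamine before glycinato before iodo before nitrato.
The complex ion is anionic, so zinc takes the -ate form zincate(II).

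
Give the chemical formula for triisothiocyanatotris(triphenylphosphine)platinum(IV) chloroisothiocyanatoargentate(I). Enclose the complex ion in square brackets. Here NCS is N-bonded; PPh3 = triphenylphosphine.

[Pt(NCS)3(PPh3)3][AgCl(NCS)]

Cation [Pt…]: ligand charges -3, Pt(IV) ⇒ ion charge 1+.
Anion [Ag…]: ligand charges -2, Ag(I) ⇒ ion charge 1−.
One 1+ cation balances one 1− anion.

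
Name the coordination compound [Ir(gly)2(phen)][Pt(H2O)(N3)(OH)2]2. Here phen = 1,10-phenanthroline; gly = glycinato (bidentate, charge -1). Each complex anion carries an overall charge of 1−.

The complex anion is given as 1−; its ligand charges sum to -3, so Pt = +2.
With 2 anions per cation, the cation must be 2×1 = 2+.
Cation: ligand charges sum to -2; for the ion to be 2+, Ir = +4.

bis(glycinato)(1,10-phenanthroline)iridium(IV) aquaazidodihydroxoplatinate(II)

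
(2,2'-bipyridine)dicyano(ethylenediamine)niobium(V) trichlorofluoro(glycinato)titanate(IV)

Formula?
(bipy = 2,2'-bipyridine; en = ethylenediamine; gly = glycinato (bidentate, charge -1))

Cation [Nb…]: ligand charges -2, Nb(V) ⇒ ion charge 3+.
Anion [Ti…]: ligand charges -5, Ti(IV) ⇒ ion charge 1−.

[Nb(bipy)(CN)2(en)][TiCl3F(gly)]3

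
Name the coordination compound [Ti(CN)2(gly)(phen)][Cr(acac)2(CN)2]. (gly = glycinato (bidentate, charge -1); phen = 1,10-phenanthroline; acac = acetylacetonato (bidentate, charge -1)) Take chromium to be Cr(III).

dicyano(glycinato)(1,10-phenanthroline)titanium(IV) bis(acetylacetonato)dicyanochromate(III)

Cr is given as +3; the anion's ligand charges sum to -4, so the complex anion is 1−.
A 1:1 salt means the cation carries the equal and opposite charge, 1+.
Cation: ligand charges sum to -3; for the ion to be 1+, Ti = +4.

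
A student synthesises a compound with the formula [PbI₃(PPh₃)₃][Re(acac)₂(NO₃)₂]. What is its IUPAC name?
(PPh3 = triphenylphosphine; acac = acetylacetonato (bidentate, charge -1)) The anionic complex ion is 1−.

Both ions are complex: the cation is named first with the plain metal name, the anion second with the -ate form; each ion's ligands are alphabetised independently.
The complex anion is given as 1−; its ligand charges sum to -4, so Re = +3.
A 1:1 salt means the cation carries the equal and opposite charge, 1+.
Cation: ligand charges sum to -3; for the ion to be 1+, Pb = +4.

triiodotris(triphenylphosphine)lead(IV) bis(acetylacetonato)dinitratorhenate(III)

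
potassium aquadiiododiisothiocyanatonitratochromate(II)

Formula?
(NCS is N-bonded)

K3[Cr(H2O)I2(NCS)2(NO3)]

Ligands: 1 aqua (H2O, neutral), 2 iodo (I, -1), 2 isothiocyanato (NCS, -1), 1 nitrato (NO3, -1). Ligand charge sum = -5.
With Cr in oxidation state +2, the complex ion is [Cr...]^3−.
Charge balance with potassium (+1) requires 1 complex ion per 3 potassium.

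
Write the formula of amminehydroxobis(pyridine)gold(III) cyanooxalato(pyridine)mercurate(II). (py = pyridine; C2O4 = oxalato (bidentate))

Cation [Au…]: ligand charges -1, Au(III) ⇒ ion charge 2+.
Anion [Hg…]: ligand charges -3, Hg(II) ⇒ ion charge 1−.

[Au(NH3)(OH)(py)2][Hg(C2O4)(CN)(py)]2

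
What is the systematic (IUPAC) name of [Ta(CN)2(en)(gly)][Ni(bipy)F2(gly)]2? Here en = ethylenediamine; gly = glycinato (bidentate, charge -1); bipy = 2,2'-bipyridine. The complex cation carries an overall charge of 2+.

Both ions are complex: the cation is named first with the plain metal name, the anion second with the -ate form; each ion's ligands are alphabetised independently.
The complex cation is given as 2+; its ligand charges sum to -3, so Ta = +5.
With 2 anions per cation, each anion must be 2/2 = 1−.
Anion: ligand charges sum to -3; for the ion to be 1−, Ni = +2.

dicyano(ethylenediamine)(glycinato)tantalum(V) (2,2'-bipyridine)difluoro(glycinato)nickelate(II)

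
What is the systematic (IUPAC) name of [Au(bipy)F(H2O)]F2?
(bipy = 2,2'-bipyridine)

aqua(2,2'-bipyridine)fluorogold(III) fluoride

The 2 fluoride counter-ions carry a total charge of -2, so each complex ion is 2+.
Ligand charges: 1×2,2'-bipyridine (neutral), 1×fluoro (-1 each), 1×aqua (neutral); total -1. So Au + (-1) = 2+, giving Au = +3.
Ligands are named alphabetically: aqua before bipyridine before fluoro.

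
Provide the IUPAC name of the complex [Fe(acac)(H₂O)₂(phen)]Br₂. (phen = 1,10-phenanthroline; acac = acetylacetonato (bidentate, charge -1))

(acetylacetonato)diaqua(1,10-phenanthroline)iron(III) bromide

The 2 bromide counter-ions carry a total charge of -2, so each complex ion is 2+.
Ligand charges: 2×aqua (neutral), 1×1,10-phenanthroline (neutral), 1×acetylacetonato (-1 each); total -1. So Fe + (-1) = 2+, giving Fe = +3.
Ligands are named alphabetically: acetylacetonato before aqua before phenanthroline.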